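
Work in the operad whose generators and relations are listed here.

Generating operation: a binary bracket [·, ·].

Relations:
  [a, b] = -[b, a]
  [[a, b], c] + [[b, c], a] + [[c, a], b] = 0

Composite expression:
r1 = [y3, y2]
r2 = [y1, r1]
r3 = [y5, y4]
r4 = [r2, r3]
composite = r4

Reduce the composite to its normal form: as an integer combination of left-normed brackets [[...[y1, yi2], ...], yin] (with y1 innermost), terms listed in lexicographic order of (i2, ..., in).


[[[[y1, y2], y3], y4], y5] - [[[[y1, y2], y3], y5], y4] - [[[[y1, y3], y2], y4], y5] + [[[[y1, y3], y2], y5], y4]


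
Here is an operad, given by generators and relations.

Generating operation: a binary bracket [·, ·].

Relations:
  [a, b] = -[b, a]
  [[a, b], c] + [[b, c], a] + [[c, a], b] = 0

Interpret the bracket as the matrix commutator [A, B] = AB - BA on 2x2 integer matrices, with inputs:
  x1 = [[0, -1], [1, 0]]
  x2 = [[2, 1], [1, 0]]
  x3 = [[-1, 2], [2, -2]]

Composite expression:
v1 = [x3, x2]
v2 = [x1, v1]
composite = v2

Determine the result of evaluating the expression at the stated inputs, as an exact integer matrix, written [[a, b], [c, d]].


[[0, 0], [0, 0]]

[x3, x2] = [[0, -3], [3, 0]]
[x1, [x3, x2]] = [[0, 0], [0, 0]]


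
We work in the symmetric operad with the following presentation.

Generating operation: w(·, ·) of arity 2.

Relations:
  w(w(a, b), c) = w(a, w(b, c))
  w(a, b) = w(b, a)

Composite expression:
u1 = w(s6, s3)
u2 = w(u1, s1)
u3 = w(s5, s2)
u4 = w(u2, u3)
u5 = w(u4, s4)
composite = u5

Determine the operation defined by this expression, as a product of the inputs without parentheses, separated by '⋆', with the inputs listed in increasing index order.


Key point: w commutes, so take the s-inputs in any fixed order.
w(s6, s3) unparenthesizes to s6 ⋆ s3
w(w(s6, s3), s1) unparenthesizes to s6 ⋆ s3 ⋆ s1
w(s5, s2) unparenthesizes to s5 ⋆ s2
w(w(w(s6, s3), s1), w(s5, s2)) unparenthesizes to s6 ⋆ s3 ⋆ s1 ⋆ s5 ⋆ s2
w(w(w(w(s6, s3), s1), w(s5, s2)), s4) unparenthesizes to s6 ⋆ s3 ⋆ s1 ⋆ s5 ⋆ s2 ⋆ s4
the factors in increasing index order: s1 ⋆ s2 ⋆ s3 ⋆ s4 ⋆ s5 ⋆ s6

s1 ⋆ s2 ⋆ s3 ⋆ s4 ⋆ s5 ⋆ s6


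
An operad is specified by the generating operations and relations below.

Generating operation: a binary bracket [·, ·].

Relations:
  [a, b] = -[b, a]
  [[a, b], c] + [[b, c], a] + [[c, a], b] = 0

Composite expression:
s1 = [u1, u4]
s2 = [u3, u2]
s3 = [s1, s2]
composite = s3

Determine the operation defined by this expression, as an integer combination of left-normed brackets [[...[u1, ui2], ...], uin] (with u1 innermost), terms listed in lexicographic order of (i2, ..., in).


A multilinear Lie element is pinned by u1-initial words (u1 innermost).
Composite bracket: [[u1, u4], [u3, u2]]
The bracket unfolds into 8 signed words via [a, b] = ab - ba (2^3 = 8).
Collect the words opening with u1:
  word u1u4u2u3 has sign -1, contributing -[[[u1, u4], u2], u3]
  word u1u4u3u2 has sign +1, contributing +[[[u1, u4], u3], u2]

-[[[u1, u4], u2], u3] + [[[u1, u4], u3], u2]


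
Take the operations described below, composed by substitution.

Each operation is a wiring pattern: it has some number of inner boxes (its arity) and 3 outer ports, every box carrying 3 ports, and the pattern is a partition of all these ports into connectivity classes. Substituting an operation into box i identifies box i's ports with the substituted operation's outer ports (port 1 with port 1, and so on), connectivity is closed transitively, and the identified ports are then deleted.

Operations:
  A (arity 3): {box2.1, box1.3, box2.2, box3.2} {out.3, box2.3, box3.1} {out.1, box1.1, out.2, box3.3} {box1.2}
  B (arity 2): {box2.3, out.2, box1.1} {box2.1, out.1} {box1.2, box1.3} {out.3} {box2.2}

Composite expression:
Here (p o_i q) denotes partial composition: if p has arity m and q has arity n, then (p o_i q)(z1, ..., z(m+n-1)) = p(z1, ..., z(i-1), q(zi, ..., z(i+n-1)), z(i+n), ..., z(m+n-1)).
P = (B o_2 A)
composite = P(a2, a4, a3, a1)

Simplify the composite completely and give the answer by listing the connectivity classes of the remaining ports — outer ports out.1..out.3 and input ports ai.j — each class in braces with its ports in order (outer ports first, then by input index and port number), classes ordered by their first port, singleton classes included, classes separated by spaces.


{out.1, a1.3, a4.1} {out.2, a1.1, a2.1, a3.3} {out.3} {a1.2, a3.1, a3.2, a4.3} {a2.2, a2.3} {a4.2}

Reachability decides: close wires over B-identified ports.
after A, the pattern on (a4, a3, a1) reads {out.1, out.2, a1.3, a4.1} {out.3, a1.1, a3.3} {a1.2, a3.1, a3.2, a4.3} {a4.2} (out.j = its outer ports)
after B, the pattern on (a2, a4, a3, a1) reads {out.1, a1.3, a4.1} {out.2, a1.1, a2.1, a3.3} {out.3} {a1.2, a3.1, a3.2, a4.3} {a2.2, a2.3} {a4.2} (out.j = its outer ports)


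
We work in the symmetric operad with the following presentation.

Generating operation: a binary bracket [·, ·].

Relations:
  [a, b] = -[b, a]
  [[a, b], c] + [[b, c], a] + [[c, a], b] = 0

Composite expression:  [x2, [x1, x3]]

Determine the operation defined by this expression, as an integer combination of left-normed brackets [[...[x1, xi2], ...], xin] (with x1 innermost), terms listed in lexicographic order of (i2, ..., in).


-[[x1, x3], x2]

A multilinear Lie element is pinned by x1-initial words (x1 innermost).
Composite bracket: [x2, [x1, x3]]
Each bracket splits as ab - ba, giving 4 signed words (2^2 = 4).
Keep just the words that open with x1:
  the word x1x3x2 carries sign -1 and contributes -[[x1, x3], x2]


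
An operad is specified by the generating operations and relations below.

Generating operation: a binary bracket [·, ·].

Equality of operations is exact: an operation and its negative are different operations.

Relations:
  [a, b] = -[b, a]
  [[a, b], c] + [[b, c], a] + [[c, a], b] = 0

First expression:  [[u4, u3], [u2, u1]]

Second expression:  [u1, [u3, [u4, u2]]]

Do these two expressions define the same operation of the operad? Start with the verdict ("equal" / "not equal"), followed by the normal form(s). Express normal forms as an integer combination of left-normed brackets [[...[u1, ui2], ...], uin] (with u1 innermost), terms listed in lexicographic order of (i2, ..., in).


not equal — first -[[[u1, u2], u3], u4] + [[[u1, u2], u4], u3], second [[[u1, u2], u4], u3] - [[[u1, u3], u2], u4] + [[[u1, u3], u4], u2] - [[[u1, u4], u2], u3]

The first expression, normalized: -[[[u1, u2], u3], u4] + [[[u1, u2], u4], u3]
The second expression, normalized: [[[u1, u2], u4], u3] - [[[u1, u3], u2], u4] + [[[u1, u3], u4], u2] - [[[u1, u4], u2], u3]
No match — not equal.


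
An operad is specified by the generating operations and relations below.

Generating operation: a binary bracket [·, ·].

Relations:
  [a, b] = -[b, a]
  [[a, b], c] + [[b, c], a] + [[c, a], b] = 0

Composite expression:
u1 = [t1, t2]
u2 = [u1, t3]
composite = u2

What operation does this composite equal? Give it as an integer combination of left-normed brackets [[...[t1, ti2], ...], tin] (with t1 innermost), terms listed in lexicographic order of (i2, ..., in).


[[t1, t2], t3]


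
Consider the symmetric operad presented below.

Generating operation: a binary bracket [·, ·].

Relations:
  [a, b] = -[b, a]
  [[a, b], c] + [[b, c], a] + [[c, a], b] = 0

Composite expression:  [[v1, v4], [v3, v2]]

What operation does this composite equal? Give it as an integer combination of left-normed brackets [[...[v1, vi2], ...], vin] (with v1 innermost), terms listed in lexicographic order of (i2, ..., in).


-[[[v1, v4], v2], v3] + [[[v1, v4], v3], v2]

A multilinear Lie element is pinned by v1-initial words (v1 innermost).
Composite bracket: [[v1, v4], [v3, v2]]
Under [a, b] = ab - ba we get 8 signed associative words (2^3 = 8).
Words beginning with v1 determine it all:
  from v1v4v2v3, sign -1: term -[[[v1, v4], v2], v3]
  from v1v4v3v2, sign +1: term +[[[v1, v4], v3], v2]


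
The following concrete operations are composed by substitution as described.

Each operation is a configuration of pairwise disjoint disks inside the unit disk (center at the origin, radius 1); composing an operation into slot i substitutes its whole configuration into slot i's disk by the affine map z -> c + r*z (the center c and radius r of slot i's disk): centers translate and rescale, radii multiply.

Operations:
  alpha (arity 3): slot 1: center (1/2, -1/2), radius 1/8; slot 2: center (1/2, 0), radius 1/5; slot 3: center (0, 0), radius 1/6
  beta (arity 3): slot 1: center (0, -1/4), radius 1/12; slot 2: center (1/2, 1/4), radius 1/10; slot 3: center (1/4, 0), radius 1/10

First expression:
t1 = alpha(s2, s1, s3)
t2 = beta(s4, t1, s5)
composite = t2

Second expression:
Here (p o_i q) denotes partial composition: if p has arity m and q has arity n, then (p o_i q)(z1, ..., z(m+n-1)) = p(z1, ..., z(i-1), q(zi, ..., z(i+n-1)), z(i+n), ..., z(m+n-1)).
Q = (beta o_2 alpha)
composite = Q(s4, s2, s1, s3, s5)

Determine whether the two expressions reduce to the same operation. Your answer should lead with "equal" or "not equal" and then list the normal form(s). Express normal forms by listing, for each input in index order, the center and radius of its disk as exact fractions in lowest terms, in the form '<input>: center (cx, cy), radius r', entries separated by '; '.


equal; the common form is s1: center (11/20, 1/4), radius 1/50; s2: center (11/20, 1/5), radius 1/80; s3: center (1/2, 1/4), radius 1/60; s4: center (0, -1/4), radius 1/12; s5: center (1/4, 0), radius 1/10

Normal form of the first expression: s1: center (11/20, 1/4), radius 1/50; s2: center (11/20, 1/5), radius 1/80; s3: center (1/2, 1/4), radius 1/60; s4: center (0, -1/4), radius 1/12; s5: center (1/4, 0), radius 1/10
Normal form of the second expression: s1: center (11/20, 1/4), radius 1/50; s2: center (11/20, 1/5), radius 1/80; s3: center (1/2, 1/4), radius 1/60; s4: center (0, -1/4), radius 1/12; s5: center (1/4, 0), radius 1/10
Both agree, so they are equal.


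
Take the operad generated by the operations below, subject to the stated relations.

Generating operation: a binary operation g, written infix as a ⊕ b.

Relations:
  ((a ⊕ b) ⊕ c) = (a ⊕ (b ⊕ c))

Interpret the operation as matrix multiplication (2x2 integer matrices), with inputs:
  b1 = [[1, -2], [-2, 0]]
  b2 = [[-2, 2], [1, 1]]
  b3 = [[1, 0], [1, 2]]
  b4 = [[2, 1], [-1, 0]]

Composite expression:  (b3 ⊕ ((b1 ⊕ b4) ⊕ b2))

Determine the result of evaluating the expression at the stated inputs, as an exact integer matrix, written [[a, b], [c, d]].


[[-7, 9], [5, -11]]

(b1 ⊕ b4) = [[4, 1], [-4, -2]]
((b1 ⊕ b4) ⊕ b2) = [[-7, 9], [6, -10]]
(b3 ⊕ ((b1 ⊕ b4) ⊕ b2)) = [[-7, 9], [5, -11]]


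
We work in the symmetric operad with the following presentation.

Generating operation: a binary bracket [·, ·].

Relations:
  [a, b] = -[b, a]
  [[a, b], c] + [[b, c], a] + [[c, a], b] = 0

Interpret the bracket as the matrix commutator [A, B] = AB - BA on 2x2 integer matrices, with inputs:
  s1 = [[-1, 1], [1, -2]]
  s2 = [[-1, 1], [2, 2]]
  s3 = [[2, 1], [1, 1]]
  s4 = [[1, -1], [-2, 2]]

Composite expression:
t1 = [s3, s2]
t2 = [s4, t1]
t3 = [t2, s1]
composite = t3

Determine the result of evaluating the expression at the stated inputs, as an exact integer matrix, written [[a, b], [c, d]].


[[7, 28], [-35, -7]]


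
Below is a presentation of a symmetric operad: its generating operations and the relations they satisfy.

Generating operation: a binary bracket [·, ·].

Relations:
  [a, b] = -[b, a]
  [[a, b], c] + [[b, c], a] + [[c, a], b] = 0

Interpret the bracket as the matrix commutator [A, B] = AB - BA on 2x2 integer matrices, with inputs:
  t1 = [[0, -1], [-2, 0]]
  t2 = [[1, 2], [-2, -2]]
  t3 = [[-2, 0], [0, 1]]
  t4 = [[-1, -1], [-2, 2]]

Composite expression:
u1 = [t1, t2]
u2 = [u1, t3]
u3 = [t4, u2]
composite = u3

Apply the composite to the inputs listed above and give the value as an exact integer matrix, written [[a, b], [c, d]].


[[0, -27], [54, 0]]

[t1, t2] = [[6, 3], [-6, -6]]
[[t1, t2], t3] = [[0, 9], [18, 0]]
[t4, [[t1, t2], t3]] = [[0, -27], [54, 0]]


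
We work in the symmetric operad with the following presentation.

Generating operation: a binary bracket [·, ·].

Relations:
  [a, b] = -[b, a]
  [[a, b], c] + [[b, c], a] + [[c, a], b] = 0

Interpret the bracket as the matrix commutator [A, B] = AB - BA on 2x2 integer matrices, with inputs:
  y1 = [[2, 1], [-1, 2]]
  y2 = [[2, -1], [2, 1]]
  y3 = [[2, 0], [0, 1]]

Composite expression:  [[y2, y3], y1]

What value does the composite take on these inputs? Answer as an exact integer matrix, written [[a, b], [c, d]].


[y2, y3] = [[0, 1], [2, 0]]
[[y2, y3], y1] = [[-3, 0], [0, 3]]

[[-3, 0], [0, 3]]


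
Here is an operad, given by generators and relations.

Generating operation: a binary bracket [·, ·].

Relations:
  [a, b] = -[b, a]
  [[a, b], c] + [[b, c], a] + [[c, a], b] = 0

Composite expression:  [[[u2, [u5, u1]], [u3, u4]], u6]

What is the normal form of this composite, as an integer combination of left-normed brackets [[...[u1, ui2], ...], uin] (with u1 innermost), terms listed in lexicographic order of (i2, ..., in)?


Antisymmetry and Jacobi reduce to u1-anchored left-normed brackets.
Composite bracket: [[[u2, [u5, u1]], [u3, u4]], u6]
Expanding via [a, b] = ab - ba: 32 signed words (2^5 = 32).
Collect the words opening with u1:
  the word u1u5u2u3u4u6 carries sign +1 and contributes +[[[[[u1, u5], u2], u3], u4], u6]
  the word u1u5u2u4u3u6 carries sign -1 and contributes -[[[[[u1, u5], u2], u4], u3], u6]

[[[[[u1, u5], u2], u3], u4], u6] - [[[[[u1, u5], u2], u4], u3], u6]


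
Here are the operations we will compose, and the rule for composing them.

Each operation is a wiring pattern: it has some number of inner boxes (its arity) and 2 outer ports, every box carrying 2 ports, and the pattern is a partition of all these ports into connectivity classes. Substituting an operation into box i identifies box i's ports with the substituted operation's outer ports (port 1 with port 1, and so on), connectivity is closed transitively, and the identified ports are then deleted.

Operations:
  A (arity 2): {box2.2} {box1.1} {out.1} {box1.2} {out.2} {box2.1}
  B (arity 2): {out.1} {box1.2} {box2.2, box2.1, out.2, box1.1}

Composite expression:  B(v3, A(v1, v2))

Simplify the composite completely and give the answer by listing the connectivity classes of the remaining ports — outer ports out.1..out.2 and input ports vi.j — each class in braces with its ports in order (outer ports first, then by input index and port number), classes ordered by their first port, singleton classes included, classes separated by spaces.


Substituting into B glues patterns; closure does the rest.
stage A: inputs (v1, v2), connectivity {out.1} {out.2} {v1.1} {v1.2} {v2.1} {v2.2}, out.j its boundary
stage B: inputs (v3, v1, v2), connectivity {out.1} {out.2, v3.1} {v1.1} {v1.2} {v2.1} {v2.2} {v3.2}, out.j its boundary

{out.1} {out.2, v3.1} {v1.1} {v1.2} {v2.1} {v2.2} {v3.2}


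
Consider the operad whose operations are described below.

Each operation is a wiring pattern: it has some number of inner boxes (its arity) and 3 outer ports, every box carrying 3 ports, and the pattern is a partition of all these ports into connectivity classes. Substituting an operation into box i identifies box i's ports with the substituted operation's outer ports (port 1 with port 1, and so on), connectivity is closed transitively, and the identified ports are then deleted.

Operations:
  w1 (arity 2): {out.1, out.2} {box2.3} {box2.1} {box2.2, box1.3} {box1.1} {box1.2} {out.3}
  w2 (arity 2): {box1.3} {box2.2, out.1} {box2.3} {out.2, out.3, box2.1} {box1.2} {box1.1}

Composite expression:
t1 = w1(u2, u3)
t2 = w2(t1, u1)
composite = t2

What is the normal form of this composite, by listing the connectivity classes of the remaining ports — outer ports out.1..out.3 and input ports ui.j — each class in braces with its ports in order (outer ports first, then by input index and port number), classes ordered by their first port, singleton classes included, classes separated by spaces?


{out.1, u1.2} {out.2, out.3, u1.1} {u1.3} {u2.1} {u2.2} {u2.3, u3.2} {u3.1} {u3.3}


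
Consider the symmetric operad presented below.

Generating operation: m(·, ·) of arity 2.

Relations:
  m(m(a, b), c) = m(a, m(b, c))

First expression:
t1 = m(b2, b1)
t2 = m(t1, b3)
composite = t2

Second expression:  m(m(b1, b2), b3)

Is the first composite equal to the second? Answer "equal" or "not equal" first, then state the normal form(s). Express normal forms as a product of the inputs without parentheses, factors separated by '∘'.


not equal — first b2 ∘ b1 ∘ b3, second b1 ∘ b2 ∘ b3

In normal form, the first expression is b2 ∘ b1 ∘ b3
In normal form, the second expression is b1 ∘ b2 ∘ b3
They disagree, so not equal.


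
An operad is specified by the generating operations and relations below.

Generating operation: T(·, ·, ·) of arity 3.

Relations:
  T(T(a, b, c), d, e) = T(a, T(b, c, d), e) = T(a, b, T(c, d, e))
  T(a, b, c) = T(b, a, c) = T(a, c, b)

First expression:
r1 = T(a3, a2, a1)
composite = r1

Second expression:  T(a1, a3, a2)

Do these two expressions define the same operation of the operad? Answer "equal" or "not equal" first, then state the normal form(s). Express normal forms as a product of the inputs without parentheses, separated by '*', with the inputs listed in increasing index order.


The first expression, normalized: a1 * a2 * a3
The second expression, normalized: a1 * a2 * a3
The normal forms match — equal.

equal; both compose to a1 * a2 * a3


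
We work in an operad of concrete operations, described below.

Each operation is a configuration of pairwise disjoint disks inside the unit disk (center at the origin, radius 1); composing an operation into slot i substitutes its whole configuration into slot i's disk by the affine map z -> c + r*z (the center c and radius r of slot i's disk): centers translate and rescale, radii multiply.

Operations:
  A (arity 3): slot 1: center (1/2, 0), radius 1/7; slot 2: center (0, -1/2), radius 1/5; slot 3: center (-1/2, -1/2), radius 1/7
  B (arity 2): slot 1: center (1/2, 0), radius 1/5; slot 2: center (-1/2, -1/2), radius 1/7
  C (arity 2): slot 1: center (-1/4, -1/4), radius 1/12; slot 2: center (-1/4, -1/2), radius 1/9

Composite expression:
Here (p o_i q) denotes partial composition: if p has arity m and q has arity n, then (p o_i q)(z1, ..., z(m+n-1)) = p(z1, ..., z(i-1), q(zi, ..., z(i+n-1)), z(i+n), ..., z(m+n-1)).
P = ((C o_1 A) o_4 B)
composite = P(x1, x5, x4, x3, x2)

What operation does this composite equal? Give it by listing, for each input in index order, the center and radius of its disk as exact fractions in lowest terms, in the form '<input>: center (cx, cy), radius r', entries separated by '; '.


Nesting under C composes maps z -> c + r*z down each x-path.
x1: after 2 affine steps, its disk has center (-5/24, -1/4), radius 1/84
x5: after 2 affine steps, its disk has center (-1/4, -7/24), radius 1/60
x4: after 2 affine steps, its disk has center (-7/24, -7/24), radius 1/84
x3: after 2 affine steps, its disk has center (-7/36, -1/2), radius 1/45
x2: after 2 affine steps, its disk has center (-11/36, -5/9), radius 1/63

x1: center (-5/24, -1/4), radius 1/84; x2: center (-11/36, -5/9), radius 1/63; x3: center (-7/36, -1/2), radius 1/45; x4: center (-7/24, -7/24), radius 1/84; x5: center (-1/4, -7/24), radius 1/60


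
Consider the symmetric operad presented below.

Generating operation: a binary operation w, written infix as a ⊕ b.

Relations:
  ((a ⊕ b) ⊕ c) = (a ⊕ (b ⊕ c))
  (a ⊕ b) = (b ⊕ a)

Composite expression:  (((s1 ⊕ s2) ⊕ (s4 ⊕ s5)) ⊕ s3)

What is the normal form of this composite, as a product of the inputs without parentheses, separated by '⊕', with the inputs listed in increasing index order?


s1 ⊕ s2 ⊕ s3 ⊕ s4 ⊕ s5

Reordering under w is free, so list the s-inputs canonically.
(s1 ⊕ s2) spells out as s1 ⊕ s2
(s4 ⊕ s5) spells out as s4 ⊕ s5
((s1 ⊕ s2) ⊕ (s4 ⊕ s5)) spells out as s1 ⊕ s2 ⊕ s4 ⊕ s5
(((s1 ⊕ s2) ⊕ (s4 ⊕ s5)) ⊕ s3) spells out as s1 ⊕ s2 ⊕ s4 ⊕ s5 ⊕ s3
sorting the factors by input index: s1 ⊕ s2 ⊕ s3 ⊕ s4 ⊕ s5


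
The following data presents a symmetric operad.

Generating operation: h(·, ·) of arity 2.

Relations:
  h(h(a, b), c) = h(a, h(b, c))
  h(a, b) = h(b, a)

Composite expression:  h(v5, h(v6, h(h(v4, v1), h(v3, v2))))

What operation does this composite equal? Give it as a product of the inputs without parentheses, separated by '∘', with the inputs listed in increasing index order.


Shape and order are irrelevant to h; the v-input set decides.
h(v4, v1) linearizes to v4 ∘ v1
h(v3, v2) linearizes to v3 ∘ v2
h(h(v4, v1), h(v3, v2)) linearizes to v4 ∘ v1 ∘ v3 ∘ v2
h(v6, h(h(v4, v1), h(v3, v2))) linearizes to v6 ∘ v4 ∘ v1 ∘ v3 ∘ v2
h(v5, h(v6, h(h(v4, v1), h(v3, v2)))) linearizes to v5 ∘ v6 ∘ v4 ∘ v1 ∘ v3 ∘ v2
rearranged into index order: v1 ∘ v2 ∘ v3 ∘ v4 ∘ v5 ∘ v6

v1 ∘ v2 ∘ v3 ∘ v4 ∘ v5 ∘ v6


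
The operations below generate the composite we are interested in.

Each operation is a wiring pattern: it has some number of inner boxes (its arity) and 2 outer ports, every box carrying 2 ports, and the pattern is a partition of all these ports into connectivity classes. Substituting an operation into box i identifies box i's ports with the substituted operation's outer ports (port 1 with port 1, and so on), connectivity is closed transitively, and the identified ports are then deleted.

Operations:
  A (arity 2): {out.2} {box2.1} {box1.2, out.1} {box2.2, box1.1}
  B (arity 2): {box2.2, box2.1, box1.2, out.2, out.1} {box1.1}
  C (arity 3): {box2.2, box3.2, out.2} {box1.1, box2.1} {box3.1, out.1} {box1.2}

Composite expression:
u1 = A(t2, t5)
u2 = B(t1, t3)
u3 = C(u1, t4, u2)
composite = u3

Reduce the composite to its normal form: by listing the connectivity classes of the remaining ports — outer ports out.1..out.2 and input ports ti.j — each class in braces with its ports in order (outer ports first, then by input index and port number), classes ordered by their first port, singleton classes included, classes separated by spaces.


After gluing at C, chains via deleted ports link the t-ports.
composing A on (t2, t5), with out.j its own outer ports: {out.1, t2.2} {out.2} {t2.1, t5.2} {t5.1}
composing B on (t1, t3), with out.j its own outer ports: {out.1, out.2, t1.2, t3.1, t3.2} {t1.1}
composing C on (t2, t5, t4, t1, t3), with out.j its own outer ports: {out.1, out.2, t1.2, t3.1, t3.2, t4.2} {t1.1} {t2.1, t5.2} {t2.2, t4.1} {t5.1}

{out.1, out.2, t1.2, t3.1, t3.2, t4.2} {t1.1} {t2.1, t5.2} {t2.2, t4.1} {t5.1}


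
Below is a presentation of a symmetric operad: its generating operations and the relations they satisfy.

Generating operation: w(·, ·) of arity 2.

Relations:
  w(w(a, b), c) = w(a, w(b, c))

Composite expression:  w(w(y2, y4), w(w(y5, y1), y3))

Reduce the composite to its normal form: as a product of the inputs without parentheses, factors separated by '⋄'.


y2 ⋄ y4 ⋄ y5 ⋄ y1 ⋄ y3

Under associativity of w, the answer is the y's in reading order.
w(y2, y4) spells out as y2 ⋄ y4
w(y5, y1) spells out as y5 ⋄ y1
w(w(y5, y1), y3) spells out as y5 ⋄ y1 ⋄ y3
w(w(y2, y4), w(w(y5, y1), y3)) spells out as y2 ⋄ y4 ⋄ y5 ⋄ y1 ⋄ y3


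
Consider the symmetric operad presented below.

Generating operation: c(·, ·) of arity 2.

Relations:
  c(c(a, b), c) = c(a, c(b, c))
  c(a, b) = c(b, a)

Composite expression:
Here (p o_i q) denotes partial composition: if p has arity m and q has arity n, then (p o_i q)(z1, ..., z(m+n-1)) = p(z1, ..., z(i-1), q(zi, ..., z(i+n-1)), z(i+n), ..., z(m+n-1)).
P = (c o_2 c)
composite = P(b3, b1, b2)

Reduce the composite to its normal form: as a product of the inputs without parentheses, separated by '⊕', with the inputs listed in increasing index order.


b1 ⊕ b2 ⊕ b3


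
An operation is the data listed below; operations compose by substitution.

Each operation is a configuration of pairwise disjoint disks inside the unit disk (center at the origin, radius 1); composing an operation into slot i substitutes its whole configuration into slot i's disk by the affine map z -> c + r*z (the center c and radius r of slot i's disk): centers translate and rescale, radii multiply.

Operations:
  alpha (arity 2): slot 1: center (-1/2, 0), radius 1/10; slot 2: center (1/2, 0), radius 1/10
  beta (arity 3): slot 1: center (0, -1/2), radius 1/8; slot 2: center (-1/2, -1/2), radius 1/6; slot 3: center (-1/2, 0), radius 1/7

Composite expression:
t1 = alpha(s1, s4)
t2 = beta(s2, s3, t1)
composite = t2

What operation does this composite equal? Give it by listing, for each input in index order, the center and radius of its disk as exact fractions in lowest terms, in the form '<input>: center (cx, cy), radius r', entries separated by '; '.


Below beta, radii multiply path by path; the s-disk centers shift.
input s2: applying the 1 nested substitution gives center (0, -1/2), radius 1/8
input s3: applying the 1 nested substitution gives center (-1/2, -1/2), radius 1/6
input s1: applying the 2 nested substitutions gives center (-4/7, 0), radius 1/70
input s4: applying the 2 nested substitutions gives center (-3/7, 0), radius 1/70

s1: center (-4/7, 0), radius 1/70; s2: center (0, -1/2), radius 1/8; s3: center (-1/2, -1/2), radius 1/6; s4: center (-3/7, 0), radius 1/70


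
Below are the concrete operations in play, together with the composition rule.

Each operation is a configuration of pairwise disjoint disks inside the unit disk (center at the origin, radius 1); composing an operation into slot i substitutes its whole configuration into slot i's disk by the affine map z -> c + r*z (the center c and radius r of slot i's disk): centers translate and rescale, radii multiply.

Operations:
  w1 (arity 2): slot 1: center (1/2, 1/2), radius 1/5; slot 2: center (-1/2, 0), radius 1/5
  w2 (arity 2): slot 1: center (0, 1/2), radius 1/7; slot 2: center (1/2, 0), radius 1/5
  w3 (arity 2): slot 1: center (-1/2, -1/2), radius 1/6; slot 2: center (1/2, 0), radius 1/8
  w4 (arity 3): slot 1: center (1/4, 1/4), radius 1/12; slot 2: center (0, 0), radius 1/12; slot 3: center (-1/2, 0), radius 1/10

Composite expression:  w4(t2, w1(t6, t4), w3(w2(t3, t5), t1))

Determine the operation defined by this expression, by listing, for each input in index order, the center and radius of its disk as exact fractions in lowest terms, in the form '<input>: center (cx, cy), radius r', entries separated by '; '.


t1: center (-9/20, 0), radius 1/80; t2: center (1/4, 1/4), radius 1/12; t3: center (-11/20, -1/24), radius 1/420; t4: center (-1/24, 0), radius 1/60; t5: center (-13/24, -1/20), radius 1/300; t6: center (1/24, 1/24), radius 1/60

Below w4, radii multiply path by path; the t-disk centers shift.
tracing t2 down its 1-map path: center (1/4, 1/4), radius 1/12
tracing t6 down its 2-map path: center (1/24, 1/24), radius 1/60
tracing t4 down its 2-map path: center (-1/24, 0), radius 1/60
tracing t3 down its 3-map path: center (-11/20, -1/24), radius 1/420
tracing t5 down its 3-map path: center (-13/24, -1/20), radius 1/300
tracing t1 down its 2-map path: center (-9/20, 0), radius 1/80


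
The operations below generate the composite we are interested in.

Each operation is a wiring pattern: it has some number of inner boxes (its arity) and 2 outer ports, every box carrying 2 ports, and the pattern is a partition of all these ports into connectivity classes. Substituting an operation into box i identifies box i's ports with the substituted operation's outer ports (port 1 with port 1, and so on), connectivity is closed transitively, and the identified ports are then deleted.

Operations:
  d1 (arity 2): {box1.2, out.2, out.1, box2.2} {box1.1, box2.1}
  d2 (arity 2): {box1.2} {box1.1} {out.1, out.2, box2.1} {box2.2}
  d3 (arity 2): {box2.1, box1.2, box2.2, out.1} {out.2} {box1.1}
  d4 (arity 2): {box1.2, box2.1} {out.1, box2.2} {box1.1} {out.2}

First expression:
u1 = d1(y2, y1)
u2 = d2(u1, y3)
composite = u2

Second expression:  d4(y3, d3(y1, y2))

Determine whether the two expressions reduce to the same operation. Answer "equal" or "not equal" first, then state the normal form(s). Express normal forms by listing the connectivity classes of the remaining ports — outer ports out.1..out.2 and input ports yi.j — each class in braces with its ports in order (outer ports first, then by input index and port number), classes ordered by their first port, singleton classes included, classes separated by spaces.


The first composite normalizes to {out.1, out.2, y3.1} {y1.1, y2.1} {y1.2, y2.2} {y3.2}
The second composite normalizes to {out.1} {out.2} {y1.1} {y1.2, y2.1, y2.2, y3.2} {y3.1}
No match — not equal.

not equal; first: {out.1, out.2, y3.1} {y1.1, y2.1} {y1.2, y2.2} {y3.2}; second: {out.1} {out.2} {y1.1} {y1.2, y2.1, y2.2, y3.2} {y3.1}


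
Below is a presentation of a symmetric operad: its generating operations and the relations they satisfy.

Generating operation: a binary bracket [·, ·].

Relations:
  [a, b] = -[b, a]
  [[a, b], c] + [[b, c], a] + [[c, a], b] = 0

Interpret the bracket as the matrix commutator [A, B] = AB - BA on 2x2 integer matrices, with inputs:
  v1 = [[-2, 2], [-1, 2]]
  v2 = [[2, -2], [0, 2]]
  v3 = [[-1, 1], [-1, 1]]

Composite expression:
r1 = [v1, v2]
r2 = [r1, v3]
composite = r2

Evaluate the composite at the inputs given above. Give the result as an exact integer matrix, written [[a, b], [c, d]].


[v1, v2] = [[-2, 8], [0, 2]]
[[v1, v2], v3] = [[-8, 12], [-4, 8]]

[[-8, 12], [-4, 8]]


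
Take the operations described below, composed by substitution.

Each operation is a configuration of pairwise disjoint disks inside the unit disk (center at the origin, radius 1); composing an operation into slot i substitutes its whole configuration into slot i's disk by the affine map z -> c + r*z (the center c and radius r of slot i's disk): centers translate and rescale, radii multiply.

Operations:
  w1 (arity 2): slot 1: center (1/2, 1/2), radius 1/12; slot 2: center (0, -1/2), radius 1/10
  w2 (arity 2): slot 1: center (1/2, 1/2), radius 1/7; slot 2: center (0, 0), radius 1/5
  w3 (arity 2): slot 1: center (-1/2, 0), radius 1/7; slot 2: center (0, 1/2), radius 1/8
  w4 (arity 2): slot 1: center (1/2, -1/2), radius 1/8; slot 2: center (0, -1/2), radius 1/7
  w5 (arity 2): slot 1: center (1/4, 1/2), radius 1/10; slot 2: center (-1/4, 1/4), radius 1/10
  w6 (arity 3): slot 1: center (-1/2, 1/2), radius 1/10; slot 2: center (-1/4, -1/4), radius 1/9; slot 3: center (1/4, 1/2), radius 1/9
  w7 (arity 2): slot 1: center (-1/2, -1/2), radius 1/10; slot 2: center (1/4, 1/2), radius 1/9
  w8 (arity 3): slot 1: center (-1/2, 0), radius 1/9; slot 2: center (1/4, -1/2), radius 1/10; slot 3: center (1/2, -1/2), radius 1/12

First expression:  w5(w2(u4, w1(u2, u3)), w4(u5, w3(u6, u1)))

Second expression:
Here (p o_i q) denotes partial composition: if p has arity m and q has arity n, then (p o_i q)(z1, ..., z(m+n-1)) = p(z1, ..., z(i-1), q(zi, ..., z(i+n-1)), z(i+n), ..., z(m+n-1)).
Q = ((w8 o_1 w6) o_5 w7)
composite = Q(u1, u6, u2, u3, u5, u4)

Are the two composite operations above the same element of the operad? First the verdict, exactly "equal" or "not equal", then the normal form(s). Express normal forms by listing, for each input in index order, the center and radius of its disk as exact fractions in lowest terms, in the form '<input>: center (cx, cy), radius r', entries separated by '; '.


not equal; first: u1: center (-1/4, 29/140), radius 1/560; u2: center (13/50, 51/100), radius 1/600; u3: center (1/4, 49/100), radius 1/500; u4: center (3/10, 11/20), radius 1/70; u5: center (-1/5, 1/5), radius 1/80; u6: center (-9/35, 1/5), radius 1/490; second: u1: center (-5/9, 1/18), radius 1/90; u2: center (-17/36, 1/18), radius 1/81; u3: center (1/4, -1/2), radius 1/10; u4: center (25/48, -11/24), radius 1/108; u5: center (11/24, -13/24), radius 1/120; u6: center (-19/36, -1/36), radius 1/81


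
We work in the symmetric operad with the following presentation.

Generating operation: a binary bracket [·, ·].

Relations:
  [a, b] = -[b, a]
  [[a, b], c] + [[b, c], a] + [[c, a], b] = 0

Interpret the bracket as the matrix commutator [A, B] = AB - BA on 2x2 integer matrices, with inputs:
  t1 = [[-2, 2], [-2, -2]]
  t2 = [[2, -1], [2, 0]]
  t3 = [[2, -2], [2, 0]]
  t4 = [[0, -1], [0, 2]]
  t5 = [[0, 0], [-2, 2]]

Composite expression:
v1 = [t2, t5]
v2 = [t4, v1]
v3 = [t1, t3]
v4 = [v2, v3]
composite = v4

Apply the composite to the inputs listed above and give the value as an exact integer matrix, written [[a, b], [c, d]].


[[-32, 0], [0, 32]]

[t2, t5] = [[2, -2], [0, -2]]
[t4, [t2, t5]] = [[0, 8], [0, 0]]
[t1, t3] = [[0, -4], [-4, 0]]
[[t4, [t2, t5]], [t1, t3]] = [[-32, 0], [0, 32]]


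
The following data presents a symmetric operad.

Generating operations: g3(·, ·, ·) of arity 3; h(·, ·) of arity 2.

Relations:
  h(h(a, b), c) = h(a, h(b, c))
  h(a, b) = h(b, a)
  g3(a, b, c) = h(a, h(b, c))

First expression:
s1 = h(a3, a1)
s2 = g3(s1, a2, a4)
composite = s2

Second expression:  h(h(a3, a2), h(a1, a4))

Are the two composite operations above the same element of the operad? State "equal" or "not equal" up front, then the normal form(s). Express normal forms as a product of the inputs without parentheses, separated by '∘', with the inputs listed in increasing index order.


equal; both compose to a1 ∘ a2 ∘ a3 ∘ a4

Reducing the first expression gives a1 ∘ a2 ∘ a3 ∘ a4
Reducing the second expression gives a1 ∘ a2 ∘ a3 ∘ a4
The normal forms match — equal.


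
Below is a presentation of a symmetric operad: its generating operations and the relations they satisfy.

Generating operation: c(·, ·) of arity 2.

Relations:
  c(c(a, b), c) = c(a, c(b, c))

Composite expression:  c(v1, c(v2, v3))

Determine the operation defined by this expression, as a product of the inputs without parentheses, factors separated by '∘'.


v1 ∘ v2 ∘ v3

Key point: c is associative — brackets drop, the v-order remains.
c(v2, v3) linearizes to v2 ∘ v3
c(v1, c(v2, v3)) linearizes to v1 ∘ v2 ∘ v3


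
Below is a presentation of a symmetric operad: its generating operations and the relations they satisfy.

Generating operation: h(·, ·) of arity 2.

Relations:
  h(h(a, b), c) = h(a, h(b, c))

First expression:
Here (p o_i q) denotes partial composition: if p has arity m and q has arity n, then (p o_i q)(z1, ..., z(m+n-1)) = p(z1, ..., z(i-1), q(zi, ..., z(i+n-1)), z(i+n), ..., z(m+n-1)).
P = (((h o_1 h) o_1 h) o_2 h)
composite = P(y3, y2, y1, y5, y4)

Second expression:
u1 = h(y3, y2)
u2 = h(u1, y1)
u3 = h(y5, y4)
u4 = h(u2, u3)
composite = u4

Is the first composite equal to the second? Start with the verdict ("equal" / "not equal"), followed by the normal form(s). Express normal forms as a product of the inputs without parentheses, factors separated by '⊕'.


equal; both compose to y3 ⊕ y2 ⊕ y1 ⊕ y5 ⊕ y4

The first composite normalizes to y3 ⊕ y2 ⊕ y1 ⊕ y5 ⊕ y4
The second composite normalizes to y3 ⊕ y2 ⊕ y1 ⊕ y5 ⊕ y4
Identical normal forms: equal.


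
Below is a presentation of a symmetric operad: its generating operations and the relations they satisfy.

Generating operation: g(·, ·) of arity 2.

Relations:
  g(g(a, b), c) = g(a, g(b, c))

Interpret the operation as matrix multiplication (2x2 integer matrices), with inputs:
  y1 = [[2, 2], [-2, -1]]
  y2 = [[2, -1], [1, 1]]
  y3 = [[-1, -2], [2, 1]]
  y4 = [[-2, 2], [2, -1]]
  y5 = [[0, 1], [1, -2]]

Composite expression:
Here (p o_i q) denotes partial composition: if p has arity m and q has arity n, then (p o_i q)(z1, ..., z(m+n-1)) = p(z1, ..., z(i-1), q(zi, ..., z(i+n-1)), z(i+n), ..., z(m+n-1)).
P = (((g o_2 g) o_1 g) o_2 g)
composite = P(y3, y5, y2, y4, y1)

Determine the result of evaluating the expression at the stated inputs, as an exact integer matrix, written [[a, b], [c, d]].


g(y5, y2) = [[1, 1], [0, -3]]
g(y3, g(y5, y2)) = [[-1, 5], [2, -1]]
g(y4, y1) = [[-8, -6], [6, 5]]
g(g(y3, g(y5, y2)), g(y4, y1)) = [[38, 31], [-22, -17]]

[[38, 31], [-22, -17]]


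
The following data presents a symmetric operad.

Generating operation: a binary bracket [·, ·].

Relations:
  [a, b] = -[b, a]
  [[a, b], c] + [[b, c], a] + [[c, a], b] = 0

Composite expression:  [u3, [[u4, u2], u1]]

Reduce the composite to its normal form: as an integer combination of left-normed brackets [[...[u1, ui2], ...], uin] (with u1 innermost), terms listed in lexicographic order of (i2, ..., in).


In the tensor algebra, words opening u1 carry the u1-anchored form.
Composite bracket: [u3, [[u4, u2], u1]]
Full expansion: 8 signed words from ab - ba (2^3 = 8).
The u1-initial words carry the normal form:
  u1u2u4u3 appears with sign -1, giving the term -[[[u1, u2], u4], u3]
  u1u4u2u3 appears with sign +1, giving the term +[[[u1, u4], u2], u3]

-[[[u1, u2], u4], u3] + [[[u1, u4], u2], u3]


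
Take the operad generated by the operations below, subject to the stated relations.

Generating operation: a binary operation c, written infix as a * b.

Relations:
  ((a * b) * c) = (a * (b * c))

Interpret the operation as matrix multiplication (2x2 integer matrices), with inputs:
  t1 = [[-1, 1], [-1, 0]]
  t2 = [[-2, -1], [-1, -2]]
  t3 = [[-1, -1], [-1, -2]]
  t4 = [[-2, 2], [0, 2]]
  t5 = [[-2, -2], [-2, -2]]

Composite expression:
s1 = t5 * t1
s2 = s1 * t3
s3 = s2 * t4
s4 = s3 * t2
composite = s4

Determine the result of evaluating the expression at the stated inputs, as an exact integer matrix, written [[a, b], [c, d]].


[[-4, 4], [-4, 4]]

(t5 * t1) = [[4, -2], [4, -2]]
((t5 * t1) * t3) = [[-2, 0], [-2, 0]]
(((t5 * t1) * t3) * t4) = [[4, -4], [4, -4]]
((((t5 * t1) * t3) * t4) * t2) = [[-4, 4], [-4, 4]]


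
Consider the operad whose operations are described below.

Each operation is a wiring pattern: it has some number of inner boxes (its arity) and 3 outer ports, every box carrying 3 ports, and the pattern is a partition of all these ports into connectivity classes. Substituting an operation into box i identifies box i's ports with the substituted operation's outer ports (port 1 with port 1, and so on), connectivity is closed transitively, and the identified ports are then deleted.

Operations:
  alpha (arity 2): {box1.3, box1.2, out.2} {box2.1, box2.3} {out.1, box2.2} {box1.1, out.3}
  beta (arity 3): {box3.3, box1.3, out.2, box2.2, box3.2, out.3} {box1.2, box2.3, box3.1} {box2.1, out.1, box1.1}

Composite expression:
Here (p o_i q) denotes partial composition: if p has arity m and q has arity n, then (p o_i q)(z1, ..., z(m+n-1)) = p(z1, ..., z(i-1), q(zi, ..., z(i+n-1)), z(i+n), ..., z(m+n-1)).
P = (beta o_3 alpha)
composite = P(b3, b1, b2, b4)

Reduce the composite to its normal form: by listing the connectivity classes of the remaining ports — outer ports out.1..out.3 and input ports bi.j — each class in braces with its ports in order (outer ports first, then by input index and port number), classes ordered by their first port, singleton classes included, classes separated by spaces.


Two ports join when wires chain via beta-identified ports.
the subtree at alpha composes to {out.1, b4.2} {out.2, b2.2, b2.3} {out.3, b2.1} {b4.1, b4.3} on (b2, b4); out.j = own outer ports
the subtree at beta composes to {out.1, b1.1, b3.1} {out.2, out.3, b1.2, b2.1, b2.2, b2.3, b3.3} {b1.3, b3.2, b4.2} {b4.1, b4.3} on (b3, b1, b2, b4); out.j = own outer ports

{out.1, b1.1, b3.1} {out.2, out.3, b1.2, b2.1, b2.2, b2.3, b3.3} {b1.3, b3.2, b4.2} {b4.1, b4.3}


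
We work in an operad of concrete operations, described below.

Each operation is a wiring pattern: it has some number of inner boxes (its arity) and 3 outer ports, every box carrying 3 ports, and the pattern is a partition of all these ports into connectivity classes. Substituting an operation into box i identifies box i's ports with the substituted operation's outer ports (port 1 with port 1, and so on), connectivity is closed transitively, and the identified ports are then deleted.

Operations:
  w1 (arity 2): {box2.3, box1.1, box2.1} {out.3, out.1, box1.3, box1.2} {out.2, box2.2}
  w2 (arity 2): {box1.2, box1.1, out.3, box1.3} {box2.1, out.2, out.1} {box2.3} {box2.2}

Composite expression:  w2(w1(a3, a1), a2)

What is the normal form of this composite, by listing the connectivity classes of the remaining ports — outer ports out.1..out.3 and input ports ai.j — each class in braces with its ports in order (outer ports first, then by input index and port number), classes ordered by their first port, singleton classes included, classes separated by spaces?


{out.1, out.2, a2.1} {out.3, a1.2, a3.2, a3.3} {a1.1, a1.3, a3.1} {a2.2} {a2.3}

Two ports join when wires chain via w2-identified ports.
w1 over (a3, a1) gives {out.1, out.3, a3.2, a3.3} {out.2, a1.2} {a1.1, a1.3, a3.1}, out.j being that stage's outer ports
w2 over (a3, a1, a2) gives {out.1, out.2, a2.1} {out.3, a1.2, a3.2, a3.3} {a1.1, a1.3, a3.1} {a2.2} {a2.3}, out.j being that stage's outer ports
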